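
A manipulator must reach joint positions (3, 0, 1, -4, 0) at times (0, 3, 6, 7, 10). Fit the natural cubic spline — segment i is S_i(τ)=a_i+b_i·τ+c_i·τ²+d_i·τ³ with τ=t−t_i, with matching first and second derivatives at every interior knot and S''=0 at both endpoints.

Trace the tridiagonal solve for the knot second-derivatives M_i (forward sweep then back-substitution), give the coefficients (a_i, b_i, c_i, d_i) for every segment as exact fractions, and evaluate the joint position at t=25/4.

Δ: Δ0=-1, Δ1=1/3, Δ2=-5, Δ3=4/3
row 1: diag=12, rhs=8; c'=1/4, d'=2/3
row 2: denom=8−3·1/4=29/4; d'=(-32−3·2/3)/(29/4)=-136/29
row 3: denom=8−1·4/29=228/29; d'=(38−1·-136/29)/(228/29)=619/114
back: M3=619/114
back: M2=-136/29−4/29·619/114=-310/57
back: M1=2/3−1/4·-310/57=77/38
M: M0=0, M1=77/38, M2=-310/57, M3=619/114, M4=0
seg 0: a=3, c=M0/2=0, d=(M1−M0)/(6·3)=77/684, b=Δ0−h0·(2M0+M1)/6=-153/76
seg 1: a=0, c=M1/2=77/76, d=(M2−M1)/(6·3)=-851/2052, b=Δ1−h1·(2M1+M2)/6=39/38
seg 2: a=1, c=M2/2=-155/57, d=(M3−M2)/(6·1)=413/228, b=Δ2−h2·(2M2+M3)/6=-311/76
seg 3: a=-4, c=M3/2=619/228, d=(M4−M3)/(6·3)=-619/2052, b=Δ3−h3·(2M3+M4)/6=-467/114
t_q=25/4 → seg 2, τ=1/4; S=1+-311/76·τ+-155/57·τ²+413/228·τ³=-801/4864

  seg 0: a=3 b=-153/76 c=0 d=77/684
  seg 1: a=0 b=39/38 c=77/76 d=-851/2052
  seg 2: a=1 b=-311/76 c=-155/57 d=413/228
  seg 3: a=-4 b=-467/114 c=619/228 d=-619/2052
S(25/4) = -801/4864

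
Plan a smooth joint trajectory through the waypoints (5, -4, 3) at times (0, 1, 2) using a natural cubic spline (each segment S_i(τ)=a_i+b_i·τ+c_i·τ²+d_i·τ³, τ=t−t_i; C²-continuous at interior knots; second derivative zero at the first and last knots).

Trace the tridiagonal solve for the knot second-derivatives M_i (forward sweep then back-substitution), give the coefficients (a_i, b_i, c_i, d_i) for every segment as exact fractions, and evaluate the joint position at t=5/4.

  seg 0: a=5 b=-13 c=0 d=4
  seg 1: a=-4 b=-1 c=12 d=-4
S(5/4) = -57/16

Δ: Δ0=-9, Δ1=7
row 1: diag=4, rhs=96; c'=1/4, d'=24
back: M1=24
M: M0=0, M1=24, M2=0
seg 0: a=5, c=M0/2=0, d=(M1−M0)/(6·1)=4, b=Δ0−h0·(2M0+M1)/6=-13
seg 1: a=-4, c=M1/2=12, d=(M2−M1)/(6·1)=-4, b=Δ1−h1·(2M1+M2)/6=-1
t_q=5/4 → seg 1, τ=1/4; S=-4+-1·τ+12·τ²+-4·τ³=-57/16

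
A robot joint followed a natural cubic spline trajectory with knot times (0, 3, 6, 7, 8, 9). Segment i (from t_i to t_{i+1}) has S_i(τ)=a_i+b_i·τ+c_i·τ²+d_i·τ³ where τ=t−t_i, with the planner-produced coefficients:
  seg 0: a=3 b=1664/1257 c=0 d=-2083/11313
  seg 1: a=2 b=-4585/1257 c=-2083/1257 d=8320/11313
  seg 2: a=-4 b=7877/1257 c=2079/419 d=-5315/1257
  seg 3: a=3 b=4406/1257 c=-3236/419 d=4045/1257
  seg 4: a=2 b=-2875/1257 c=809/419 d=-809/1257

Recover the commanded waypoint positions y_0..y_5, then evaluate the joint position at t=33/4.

y_0 = S_0(0) = a_0 = 3
y_1 = S_1(0) = a_1 = 2
y_2 = S_2(0) = a_2 = -4
y_3 = S_3(0) = a_3 = 3
y_4 = S_4(0) = a_4 = 2
y_5 = S_4(1) = 1
t_q=33/4 is in segment 4 (τ=1/4); S_4(τ)=41265/26816

y_0=3 y_1=2 y_2=-4 y_3=3 y_4=2 y_5=1
S(33/4) = 41265/26816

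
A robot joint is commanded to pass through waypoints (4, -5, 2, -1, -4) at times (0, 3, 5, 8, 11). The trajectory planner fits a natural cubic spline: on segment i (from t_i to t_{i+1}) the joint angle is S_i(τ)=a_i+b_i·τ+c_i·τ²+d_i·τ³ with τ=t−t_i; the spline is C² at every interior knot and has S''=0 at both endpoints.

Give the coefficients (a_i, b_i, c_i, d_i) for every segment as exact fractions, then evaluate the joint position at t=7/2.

  seg 0: a=4 b=-1261/236 c=0 d=553/2124
  seg 1: a=-5 b=199/118 c=553/236 d=-339/472
  seg 2: a=2 b=144/59 c=-116/59 d=145/531
  seg 3: a=-1 b=-117/59 c=29/59 d=-29/531
S(7/2) = -13823/3776

Δ: Δ0=-3, Δ1=7/2, Δ2=-1, Δ3=-1
row 1: diag=10, rhs=39; c'=1/5, d'=39/10
row 2: denom=10−2·1/5=48/5; d'=(-27−2·39/10)/(48/5)=-29/8
row 3: denom=12−3·5/16=177/16; d'=(0−3·-29/8)/(177/16)=58/59
back: M3=58/59
back: M2=-29/8−5/16·58/59=-232/59
back: M1=39/10−1/5·-232/59=553/118
M: M0=0, M1=553/118, M2=-232/59, M3=58/59, M4=0
seg 0: a=4, c=M0/2=0, d=(M1−M0)/(6·3)=553/2124, b=Δ0−h0·(2M0+M1)/6=-1261/236
seg 1: a=-5, c=M1/2=553/236, d=(M2−M1)/(6·2)=-339/472, b=Δ1−h1·(2M1+M2)/6=199/118
seg 2: a=2, c=M2/2=-116/59, d=(M3−M2)/(6·3)=145/531, b=Δ2−h2·(2M2+M3)/6=144/59
seg 3: a=-1, c=M3/2=29/59, d=(M4−M3)/(6·3)=-29/531, b=Δ3−h3·(2M3+M4)/6=-117/59
t_q=7/2 → seg 1, τ=1/2; S=-5+199/118·τ+553/236·τ²+-339/472·τ³=-13823/3776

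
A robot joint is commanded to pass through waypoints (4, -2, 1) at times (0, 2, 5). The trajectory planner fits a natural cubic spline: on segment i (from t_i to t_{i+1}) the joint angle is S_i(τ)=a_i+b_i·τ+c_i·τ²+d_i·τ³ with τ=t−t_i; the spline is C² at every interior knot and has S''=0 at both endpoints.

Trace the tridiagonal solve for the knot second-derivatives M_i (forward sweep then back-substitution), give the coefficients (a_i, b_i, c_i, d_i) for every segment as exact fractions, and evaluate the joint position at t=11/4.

  seg 0: a=4 b=-19/5 c=0 d=1/5
  seg 1: a=-2 b=-7/5 c=6/5 d=-2/15
S(11/4) = -389/160

Δ: Δ0=-3, Δ1=1
row 1: diag=10, rhs=24; c'=3/10, d'=12/5
back: M1=12/5
M: M0=0, M1=12/5, M2=0
seg 0: a=4, c=M0/2=0, d=(M1−M0)/(6·2)=1/5, b=Δ0−h0·(2M0+M1)/6=-19/5
seg 1: a=-2, c=M1/2=6/5, d=(M2−M1)/(6·3)=-2/15, b=Δ1−h1·(2M1+M2)/6=-7/5
t_q=11/4 → seg 1, τ=3/4; S=-2+-7/5·τ+6/5·τ²+-2/15·τ³=-389/160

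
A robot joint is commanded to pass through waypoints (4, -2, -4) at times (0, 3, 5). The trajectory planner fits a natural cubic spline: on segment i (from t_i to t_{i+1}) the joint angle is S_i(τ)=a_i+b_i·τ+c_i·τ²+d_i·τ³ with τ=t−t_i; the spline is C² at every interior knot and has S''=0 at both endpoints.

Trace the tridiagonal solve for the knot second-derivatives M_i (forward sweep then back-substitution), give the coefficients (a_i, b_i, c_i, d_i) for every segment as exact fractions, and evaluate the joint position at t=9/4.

Δ: Δ0=-2, Δ1=-1
row 1: diag=10, rhs=6; c'=1/5, d'=3/5
back: M1=3/5
M: M0=0, M1=3/5, M2=0
seg 0: a=4, c=M0/2=0, d=(M1−M0)/(6·3)=1/30, b=Δ0−h0·(2M0+M1)/6=-23/10
seg 1: a=-2, c=M1/2=3/10, d=(M2−M1)/(6·2)=-1/20, b=Δ1−h1·(2M1+M2)/6=-7/5
t_q=9/4 → seg 0, τ=9/4; S=4+-23/10·τ+0·τ²+1/30·τ³=-509/640

  seg 0: a=4 b=-23/10 c=0 d=1/30
  seg 1: a=-2 b=-7/5 c=3/10 d=-1/20
S(9/4) = -509/640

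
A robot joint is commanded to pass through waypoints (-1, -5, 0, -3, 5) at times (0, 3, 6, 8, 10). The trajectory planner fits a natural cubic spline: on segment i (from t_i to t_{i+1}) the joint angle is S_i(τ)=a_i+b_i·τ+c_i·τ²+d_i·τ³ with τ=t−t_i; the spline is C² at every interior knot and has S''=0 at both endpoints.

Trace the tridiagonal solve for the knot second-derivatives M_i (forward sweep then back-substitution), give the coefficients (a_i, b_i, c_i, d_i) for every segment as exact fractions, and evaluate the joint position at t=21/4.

  seg 0: a=-1 b=-2131/840 c=0 d=337/2520
  seg 1: a=-5 b=451/420 c=337/280 d=-169/504
  seg 2: a=0 b=-91/120 c=-127/70 d=485/672
  seg 3: a=-3 b=271/420 c=1409/560 d=-1409/3360
S(21/4) = -5561/17920

Δ: Δ0=-4/3, Δ1=5/3, Δ2=-3/2, Δ3=4
row 1: diag=12, rhs=18; c'=1/4, d'=3/2
row 2: denom=10−3·1/4=37/4; d'=(-19−3·3/2)/(37/4)=-94/37
row 3: denom=8−2·8/37=280/37; d'=(33−2·-94/37)/(280/37)=1409/280
back: M3=1409/280
back: M2=-94/37−8/37·1409/280=-127/35
back: M1=3/2−1/4·-127/35=337/140
M: M0=0, M1=337/140, M2=-127/35, M3=1409/280, M4=0
seg 0: a=-1, c=M0/2=0, d=(M1−M0)/(6·3)=337/2520, b=Δ0−h0·(2M0+M1)/6=-2131/840
seg 1: a=-5, c=M1/2=337/280, d=(M2−M1)/(6·3)=-169/504, b=Δ1−h1·(2M1+M2)/6=451/420
seg 2: a=0, c=M2/2=-127/70, d=(M3−M2)/(6·2)=485/672, b=Δ2−h2·(2M2+M3)/6=-91/120
seg 3: a=-3, c=M3/2=1409/560, d=(M4−M3)/(6·2)=-1409/3360, b=Δ3−h3·(2M3+M4)/6=271/420
t_q=21/4 → seg 1, τ=9/4; S=-5+451/420·τ+337/280·τ²+-169/504·τ³=-5561/17920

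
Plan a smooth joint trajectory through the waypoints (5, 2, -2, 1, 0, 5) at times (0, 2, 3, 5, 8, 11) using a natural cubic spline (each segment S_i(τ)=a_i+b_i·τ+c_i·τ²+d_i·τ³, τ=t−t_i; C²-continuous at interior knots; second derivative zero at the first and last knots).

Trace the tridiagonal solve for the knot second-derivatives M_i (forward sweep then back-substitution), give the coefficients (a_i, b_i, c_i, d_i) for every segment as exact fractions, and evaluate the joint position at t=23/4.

Δ: Δ0=-3/2, Δ1=-4, Δ2=3/2, Δ3=-1/3, Δ4=5/3
row 1: diag=6, rhs=-15; c'=1/6, d'=-5/2
row 2: denom=6−1·1/6=35/6; d'=(33−1·-5/2)/(35/6)=213/35
row 3: denom=10−2·12/35=326/35; d'=(-11−2·213/35)/(326/35)=-811/326
row 4: denom=12−3·105/326=3597/326; d'=(12−3·-811/326)/(3597/326)=2115/1199
back: M4=2115/1199
back: M3=-811/326−105/326·2115/1199=-3664/1199
back: M2=213/35−12/35·-3664/1199=8553/1199
back: M1=-5/2−1/6·8553/1199=-4423/1199
M: M0=0, M1=-4423/1199, M2=8553/1199, M3=-3664/1199, M4=2115/1199, M5=0
seg 0: a=5, c=M0/2=0, d=(M1−M0)/(6·2)=-4423/14388, b=Δ0−h0·(2M0+M1)/6=-1945/7194
seg 1: a=2, c=M1/2=-4423/2398, d=(M2−M1)/(6·1)=6488/3597, b=Δ1−h1·(2M1+M2)/6=-28483/7194
seg 2: a=-2, c=M2/2=8553/2398, d=(M3−M2)/(6·2)=-12217/14388, b=Δ2−h2·(2M2+M3)/6=-1463/654
seg 3: a=1, c=M3/2=-1832/1199, d=(M4−M3)/(6·3)=5779/21582, b=Δ3−h3·(2M3+M4)/6=13241/7194
seg 4: a=0, c=M4/2=2115/2398, d=(M5−M4)/(6·3)=-235/2398, b=Δ4−h4·(2M4+M5)/6=-350/3597
t_q=23/4 → seg 3, τ=3/4; S=1+13241/7194·τ+-1832/1199·τ²+5779/21582·τ³=250761/153472

  seg 0: a=5 b=-1945/7194 c=0 d=-4423/14388
  seg 1: a=2 b=-28483/7194 c=-4423/2398 d=6488/3597
  seg 2: a=-2 b=-1463/654 c=8553/2398 d=-12217/14388
  seg 3: a=1 b=13241/7194 c=-1832/1199 d=5779/21582
  seg 4: a=0 b=-350/3597 c=2115/2398 d=-235/2398
S(23/4) = 250761/153472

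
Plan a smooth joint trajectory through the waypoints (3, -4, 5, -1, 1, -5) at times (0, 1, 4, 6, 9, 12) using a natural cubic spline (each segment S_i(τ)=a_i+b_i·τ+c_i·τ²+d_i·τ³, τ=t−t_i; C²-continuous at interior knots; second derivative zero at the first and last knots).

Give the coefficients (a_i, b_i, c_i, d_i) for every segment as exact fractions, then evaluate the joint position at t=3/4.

  seg 0: a=3 b=-21803/2499 c=0 d=4310/2499
  seg 1: a=-4 b=-8873/2499 c=4310/833 d=-22420/22491
  seg 2: a=5 b=1447/2499 c=-9490/2499 d=2509/2499
  seg 3: a=-1 b=-305/119 c=5564/2499 d=-8621/22491
  seg 4: a=1 b=372/833 c=-1019/833 d=1019/7497
S(3/4) = -10723/3808

Δ: Δ0=-7, Δ1=3, Δ2=-3, Δ3=2/3, Δ4=-2
row 1: diag=8, rhs=60; c'=3/8, d'=15/2
row 2: denom=10−3·3/8=71/8; d'=(-36−3·15/2)/(71/8)=-468/71
row 3: denom=10−2·16/71=678/71; d'=(22−2·-468/71)/(678/71)=1249/339
row 4: denom=12−3·71/226=2499/226; d'=(-16−3·1249/339)/(2499/226)=-2038/833
back: M4=-2038/833
back: M3=1249/339−71/226·-2038/833=11128/2499
back: M2=-468/71−16/71·11128/2499=-18980/2499
back: M1=15/2−3/8·-18980/2499=8620/833
M: M0=0, M1=8620/833, M2=-18980/2499, M3=11128/2499, M4=-2038/833, M5=0
seg 0: a=3, c=M0/2=0, d=(M1−M0)/(6·1)=4310/2499, b=Δ0−h0·(2M0+M1)/6=-21803/2499
seg 1: a=-4, c=M1/2=4310/833, d=(M2−M1)/(6·3)=-22420/22491, b=Δ1−h1·(2M1+M2)/6=-8873/2499
seg 2: a=5, c=M2/2=-9490/2499, d=(M3−M2)/(6·2)=2509/2499, b=Δ2−h2·(2M2+M3)/6=1447/2499
seg 3: a=-1, c=M3/2=5564/2499, d=(M4−M3)/(6·3)=-8621/22491, b=Δ3−h3·(2M3+M4)/6=-305/119
seg 4: a=1, c=M4/2=-1019/833, d=(M5−M4)/(6·3)=1019/7497, b=Δ4−h4·(2M4+M5)/6=372/833
t_q=3/4 → seg 0, τ=3/4; S=3+-21803/2499·τ+0·τ²+4310/2499·τ³=-10723/3808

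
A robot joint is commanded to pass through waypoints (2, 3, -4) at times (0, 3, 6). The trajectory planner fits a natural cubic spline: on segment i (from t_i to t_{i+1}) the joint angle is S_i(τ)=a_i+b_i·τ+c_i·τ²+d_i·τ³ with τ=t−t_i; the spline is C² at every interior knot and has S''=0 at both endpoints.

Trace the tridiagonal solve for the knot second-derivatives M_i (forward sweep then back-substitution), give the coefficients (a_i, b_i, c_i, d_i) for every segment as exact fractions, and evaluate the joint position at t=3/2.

  seg 0: a=2 b=1 c=0 d=-2/27
  seg 1: a=3 b=-1 c=-2/3 d=2/27
S(3/2) = 13/4

Δ: Δ0=1/3, Δ1=-7/3
row 1: diag=12, rhs=-16; c'=1/4, d'=-4/3
back: M1=-4/3
M: M0=0, M1=-4/3, M2=0
seg 0: a=2, c=M0/2=0, d=(M1−M0)/(6·3)=-2/27, b=Δ0−h0·(2M0+M1)/6=1
seg 1: a=3, c=M1/2=-2/3, d=(M2−M1)/(6·3)=2/27, b=Δ1−h1·(2M1+M2)/6=-1
t_q=3/2 → seg 0, τ=3/2; S=2+1·τ+0·τ²+-2/27·τ³=13/4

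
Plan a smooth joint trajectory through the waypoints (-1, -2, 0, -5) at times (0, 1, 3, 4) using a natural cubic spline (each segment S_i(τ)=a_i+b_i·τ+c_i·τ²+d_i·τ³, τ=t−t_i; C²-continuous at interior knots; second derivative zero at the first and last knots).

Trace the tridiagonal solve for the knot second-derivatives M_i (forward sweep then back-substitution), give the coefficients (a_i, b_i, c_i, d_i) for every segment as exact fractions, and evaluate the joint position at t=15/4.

Δ: Δ0=-1, Δ1=1, Δ2=-5
row 1: diag=6, rhs=12; c'=1/3, d'=2
row 2: denom=6−2·1/3=16/3; d'=(-36−2·2)/(16/3)=-15/2
back: M2=-15/2
back: M1=2−1/3·-15/2=9/2
M: M0=0, M1=9/2, M2=-15/2, M3=0
seg 0: a=-1, c=M0/2=0, d=(M1−M0)/(6·1)=3/4, b=Δ0−h0·(2M0+M1)/6=-7/4
seg 1: a=-2, c=M1/2=9/4, d=(M2−M1)/(6·2)=-1, b=Δ1−h1·(2M1+M2)/6=1/2
seg 2: a=0, c=M2/2=-15/4, d=(M3−M2)/(6·1)=5/4, b=Δ2−h2·(2M2+M3)/6=-5/2
t_q=15/4 → seg 2, τ=3/4; S=0+-5/2·τ+-15/4·τ²+5/4·τ³=-885/256

  seg 0: a=-1 b=-7/4 c=0 d=3/4
  seg 1: a=-2 b=1/2 c=9/4 d=-1
  seg 2: a=0 b=-5/2 c=-15/4 d=5/4
S(15/4) = -885/256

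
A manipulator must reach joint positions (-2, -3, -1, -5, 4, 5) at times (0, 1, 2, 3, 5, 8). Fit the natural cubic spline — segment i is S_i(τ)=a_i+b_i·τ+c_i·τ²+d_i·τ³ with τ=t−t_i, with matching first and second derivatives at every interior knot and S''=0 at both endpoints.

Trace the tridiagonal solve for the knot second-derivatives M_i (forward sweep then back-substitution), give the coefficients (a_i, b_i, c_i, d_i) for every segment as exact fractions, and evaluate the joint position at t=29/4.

Δ: Δ0=-1, Δ1=2, Δ2=-4, Δ3=9/2, Δ4=1/3
row 1: diag=4, rhs=18; c'=1/4, d'=9/2
row 2: denom=4−1·1/4=15/4; d'=(-36−1·9/2)/(15/4)=-54/5
row 3: denom=6−1·4/15=86/15; d'=(51−1·-54/5)/(86/15)=927/86
row 4: denom=10−2·15/43=400/43; d'=(-25−2·927/86)/(400/43)=-1001/200
back: M4=-1001/200
back: M3=927/86−15/43·-1001/200=501/40
back: M2=-54/5−4/15·501/40=-707/50
back: M1=9/2−1/4·-707/50=1607/200
M: M0=0, M1=1607/200, M2=-707/50, M3=501/40, M4=-1001/200, M5=0
seg 0: a=-2, c=M0/2=0, d=(M1−M0)/(6·1)=1607/1200, b=Δ0−h0·(2M0+M1)/6=-2807/1200
seg 1: a=-3, c=M1/2=1607/400, d=(M2−M1)/(6·1)=-887/240, b=Δ1−h1·(2M1+M2)/6=1007/600
seg 2: a=-1, c=M2/2=-707/100, d=(M3−M2)/(6·1)=5333/1200, b=Δ2−h2·(2M2+M3)/6=-1649/1200
seg 3: a=-5, c=M3/2=501/80, d=(M4−M3)/(6·2)=-1753/1200, b=Δ3−h3·(2M3+M4)/6=-1309/600
seg 4: a=4, c=M4/2=-1001/400, d=(M5−M4)/(6·3)=1001/3600, b=Δ4−h4·(2M4+M5)/6=3203/600
t_q=29/4 → seg 4, τ=9/4; S=4+3203/600·τ+-1001/400·τ²+1001/3600·τ³=33329/5120

  seg 0: a=-2 b=-2807/1200 c=0 d=1607/1200
  seg 1: a=-3 b=1007/600 c=1607/400 d=-887/240
  seg 2: a=-1 b=-1649/1200 c=-707/100 d=5333/1200
  seg 3: a=-5 b=-1309/600 c=501/80 d=-1753/1200
  seg 4: a=4 b=3203/600 c=-1001/400 d=1001/3600
S(29/4) = 33329/5120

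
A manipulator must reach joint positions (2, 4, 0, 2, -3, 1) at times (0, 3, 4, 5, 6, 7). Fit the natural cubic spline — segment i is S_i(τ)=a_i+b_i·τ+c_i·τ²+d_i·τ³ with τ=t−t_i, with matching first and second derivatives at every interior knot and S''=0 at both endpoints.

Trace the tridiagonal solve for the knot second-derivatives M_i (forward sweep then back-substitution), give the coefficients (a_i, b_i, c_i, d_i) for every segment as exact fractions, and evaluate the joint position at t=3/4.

Δ: Δ0=2/3, Δ1=-4, Δ2=2, Δ3=-5, Δ4=4
row 1: diag=8, rhs=-28; c'=1/8, d'=-7/2
row 2: denom=4−1·1/8=31/8; d'=(36−1·-7/2)/(31/8)=316/31
row 3: denom=4−1·8/31=116/31; d'=(-42−1·316/31)/(116/31)=-809/58
row 4: denom=4−1·31/116=433/116; d'=(54−1·-809/58)/(433/116)=7882/433
back: M4=7882/433
back: M3=-809/58−31/116·7882/433=-8146/433
back: M2=316/31−8/31·-8146/433=6516/433
back: M1=-7/2−1/8·6516/433=-2330/433
M: M0=0, M1=-2330/433, M2=6516/433, M3=-8146/433, M4=7882/433, M5=0
seg 0: a=2, c=M0/2=0, d=(M1−M0)/(6·3)=-1165/3897, b=Δ0−h0·(2M0+M1)/6=4361/1299
seg 1: a=4, c=M1/2=-1165/433, d=(M2−M1)/(6·1)=4423/1299, b=Δ1−h1·(2M1+M2)/6=-6124/1299
seg 2: a=0, c=M2/2=3258/433, d=(M3−M2)/(6·1)=-7331/1299, b=Δ2−h2·(2M2+M3)/6=155/1299
seg 3: a=2, c=M3/2=-4073/433, d=(M4−M3)/(6·1)=8014/1299, b=Δ3−h3·(2M3+M4)/6=-2290/1299
seg 4: a=-3, c=M4/2=3941/433, d=(M5−M4)/(6·1)=-3941/1299, b=Δ4−h4·(2M4+M5)/6=-2686/1299
t_q=3/4 → seg 0, τ=3/4; S=2+4361/1299·τ+0·τ²+-1165/3897·τ³=121705/27712

  seg 0: a=2 b=4361/1299 c=0 d=-1165/3897
  seg 1: a=4 b=-6124/1299 c=-1165/433 d=4423/1299
  seg 2: a=0 b=155/1299 c=3258/433 d=-7331/1299
  seg 3: a=2 b=-2290/1299 c=-4073/433 d=8014/1299
  seg 4: a=-3 b=-2686/1299 c=3941/433 d=-3941/1299
S(3/4) = 121705/27712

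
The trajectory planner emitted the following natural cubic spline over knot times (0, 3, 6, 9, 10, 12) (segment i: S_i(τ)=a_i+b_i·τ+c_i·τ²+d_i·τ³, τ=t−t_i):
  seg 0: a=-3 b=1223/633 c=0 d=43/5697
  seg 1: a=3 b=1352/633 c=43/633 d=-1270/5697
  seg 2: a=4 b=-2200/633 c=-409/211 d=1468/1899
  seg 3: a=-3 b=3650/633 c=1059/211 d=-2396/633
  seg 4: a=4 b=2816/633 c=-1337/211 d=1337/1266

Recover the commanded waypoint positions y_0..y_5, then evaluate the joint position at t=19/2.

y_0 = S_0(0) = a_0 = -3
y_1 = S_1(0) = a_1 = 3
y_2 = S_2(0) = a_2 = 4
y_3 = S_3(0) = a_3 = -3
y_4 = S_4(0) = a_4 = 4
y_5 = S_4(2) = -4
t_q=19/2 is in segment 3 (τ=1/2); S_3(τ)=561/844

y_0=-3 y_1=3 y_2=4 y_3=-3 y_4=4 y_5=-4
S(19/2) = 561/844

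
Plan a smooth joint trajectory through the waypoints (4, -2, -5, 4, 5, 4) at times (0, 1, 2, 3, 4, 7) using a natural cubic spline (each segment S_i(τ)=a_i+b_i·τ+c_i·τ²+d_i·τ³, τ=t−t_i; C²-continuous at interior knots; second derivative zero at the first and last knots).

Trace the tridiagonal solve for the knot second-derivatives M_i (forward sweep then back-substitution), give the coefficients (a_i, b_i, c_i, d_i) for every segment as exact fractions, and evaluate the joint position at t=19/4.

  seg 0: a=4 b=-7534/1299 c=0 d=-260/1299
  seg 1: a=-2 b=-8314/1299 c=-260/433 d=5197/1299
  seg 2: a=-5 b=5717/1299 c=4937/433 d=-8837/1299
  seg 3: a=4 b=8828/1299 c=-3900/433 d=4171/1299
  seg 4: a=5 b=-2059/1299 c=271/433 d=-271/3897
S(19/4) = 114559/27712

Δ: Δ0=-6, Δ1=-3, Δ2=9, Δ3=1, Δ4=-1/3
row 1: diag=4, rhs=18; c'=1/4, d'=9/2
row 2: denom=4−1·1/4=15/4; d'=(72−1·9/2)/(15/4)=18
row 3: denom=4−1·4/15=56/15; d'=(-48−1·18)/(56/15)=-495/28
row 4: denom=8−1·15/56=433/56; d'=(-8−1·-495/28)/(433/56)=542/433
back: M4=542/433
back: M3=-495/28−15/56·542/433=-7800/433
back: M2=18−4/15·-7800/433=9874/433
back: M1=9/2−1/4·9874/433=-520/433
M: M0=0, M1=-520/433, M2=9874/433, M3=-7800/433, M4=542/433, M5=0
seg 0: a=4, c=M0/2=0, d=(M1−M0)/(6·1)=-260/1299, b=Δ0−h0·(2M0+M1)/6=-7534/1299
seg 1: a=-2, c=M1/2=-260/433, d=(M2−M1)/(6·1)=5197/1299, b=Δ1−h1·(2M1+M2)/6=-8314/1299
seg 2: a=-5, c=M2/2=4937/433, d=(M3−M2)/(6·1)=-8837/1299, b=Δ2−h2·(2M2+M3)/6=5717/1299
seg 3: a=4, c=M3/2=-3900/433, d=(M4−M3)/(6·1)=4171/1299, b=Δ3−h3·(2M3+M4)/6=8828/1299
seg 4: a=5, c=M4/2=271/433, d=(M5−M4)/(6·3)=-271/3897, b=Δ4−h4·(2M4+M5)/6=-2059/1299
t_q=19/4 → seg 4, τ=3/4; S=5+-2059/1299·τ+271/433·τ²+-271/3897·τ³=114559/27712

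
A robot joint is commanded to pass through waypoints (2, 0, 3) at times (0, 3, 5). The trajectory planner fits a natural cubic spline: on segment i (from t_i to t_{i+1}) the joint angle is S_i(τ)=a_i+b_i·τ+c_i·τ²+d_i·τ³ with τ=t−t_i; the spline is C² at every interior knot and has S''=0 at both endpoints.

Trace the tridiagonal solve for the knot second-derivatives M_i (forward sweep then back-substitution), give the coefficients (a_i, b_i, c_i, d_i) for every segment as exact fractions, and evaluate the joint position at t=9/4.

Δ: Δ0=-2/3, Δ1=3/2
row 1: diag=10, rhs=13; c'=1/5, d'=13/10
back: M1=13/10
M: M0=0, M1=13/10, M2=0
seg 0: a=2, c=M0/2=0, d=(M1−M0)/(6·3)=13/180, b=Δ0−h0·(2M0+M1)/6=-79/60
seg 1: a=0, c=M1/2=13/20, d=(M2−M1)/(6·2)=-13/120, b=Δ1−h1·(2M1+M2)/6=19/30
t_q=9/4 → seg 0, τ=9/4; S=2+-79/60·τ+0·τ²+13/180·τ³=-179/1280

  seg 0: a=2 b=-79/60 c=0 d=13/180
  seg 1: a=0 b=19/30 c=13/20 d=-13/120
S(9/4) = -179/1280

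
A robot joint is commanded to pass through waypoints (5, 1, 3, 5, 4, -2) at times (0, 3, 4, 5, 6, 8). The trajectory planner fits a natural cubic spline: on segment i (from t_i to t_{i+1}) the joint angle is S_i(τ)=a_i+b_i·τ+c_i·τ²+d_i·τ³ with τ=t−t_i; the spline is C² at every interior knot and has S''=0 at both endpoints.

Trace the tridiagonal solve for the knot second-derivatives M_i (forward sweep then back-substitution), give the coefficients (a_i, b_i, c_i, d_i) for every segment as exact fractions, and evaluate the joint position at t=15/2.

Δ: Δ0=-4/3, Δ1=2, Δ2=2, Δ3=-1, Δ4=-3
row 1: diag=8, rhs=20; c'=1/8, d'=5/2
row 2: denom=4−1·1/8=31/8; d'=(0−1·5/2)/(31/8)=-20/31
row 3: denom=4−1·8/31=116/31; d'=(-18−1·-20/31)/(116/31)=-269/58
row 4: denom=6−1·31/116=665/116; d'=(-12−1·-269/58)/(665/116)=-122/95
back: M4=-122/95
back: M3=-269/58−31/116·-122/95=-408/95
back: M2=-20/31−8/31·-408/95=44/95
back: M1=5/2−1/8·44/95=232/95
M: M0=0, M1=232/95, M2=44/95, M3=-408/95, M4=-122/95, M5=0
seg 0: a=5, c=M0/2=0, d=(M1−M0)/(6·3)=116/855, b=Δ0−h0·(2M0+M1)/6=-728/285
seg 1: a=1, c=M1/2=116/95, d=(M2−M1)/(6·1)=-94/285, b=Δ1−h1·(2M1+M2)/6=316/285
seg 2: a=3, c=M2/2=22/95, d=(M3−M2)/(6·1)=-226/285, b=Δ2−h2·(2M2+M3)/6=146/57
seg 3: a=5, c=M3/2=-204/95, d=(M4−M3)/(6·1)=143/285, b=Δ3−h3·(2M3+M4)/6=184/285
seg 4: a=4, c=M4/2=-61/95, d=(M5−M4)/(6·2)=61/570, b=Δ4−h4·(2M4+M5)/6=-611/285
t_q=15/2 → seg 4, τ=3/2; S=4+-611/285·τ+-61/95·τ²+61/570·τ³=-91/304

  seg 0: a=5 b=-728/285 c=0 d=116/855
  seg 1: a=1 b=316/285 c=116/95 d=-94/285
  seg 2: a=3 b=146/57 c=22/95 d=-226/285
  seg 3: a=5 b=184/285 c=-204/95 d=143/285
  seg 4: a=4 b=-611/285 c=-61/95 d=61/570
S(15/2) = -91/304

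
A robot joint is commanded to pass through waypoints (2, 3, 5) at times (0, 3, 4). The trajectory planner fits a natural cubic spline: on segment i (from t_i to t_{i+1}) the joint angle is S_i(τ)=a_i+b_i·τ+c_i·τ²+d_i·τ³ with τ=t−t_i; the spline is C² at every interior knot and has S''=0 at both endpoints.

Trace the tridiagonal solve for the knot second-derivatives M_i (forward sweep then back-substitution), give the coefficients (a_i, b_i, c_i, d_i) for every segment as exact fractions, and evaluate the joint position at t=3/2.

Δ: Δ0=1/3, Δ1=2
row 1: diag=8, rhs=10; c'=1/8, d'=5/4
back: M1=5/4
M: M0=0, M1=5/4, M2=0
seg 0: a=2, c=M0/2=0, d=(M1−M0)/(6·3)=5/72, b=Δ0−h0·(2M0+M1)/6=-7/24
seg 1: a=3, c=M1/2=5/8, d=(M2−M1)/(6·1)=-5/24, b=Δ1−h1·(2M1+M2)/6=19/12
t_q=3/2 → seg 0, τ=3/2; S=2+-7/24·τ+0·τ²+5/72·τ³=115/64

  seg 0: a=2 b=-7/24 c=0 d=5/72
  seg 1: a=3 b=19/12 c=5/8 d=-5/24
S(3/2) = 115/64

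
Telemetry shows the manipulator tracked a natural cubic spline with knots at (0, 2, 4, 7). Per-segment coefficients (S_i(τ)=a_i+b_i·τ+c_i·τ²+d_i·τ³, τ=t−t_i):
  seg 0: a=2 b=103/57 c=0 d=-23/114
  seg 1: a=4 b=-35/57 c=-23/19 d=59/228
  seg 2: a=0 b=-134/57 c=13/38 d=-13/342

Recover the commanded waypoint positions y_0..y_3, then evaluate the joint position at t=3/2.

y_0=2 y_1=4 y_2=0 y_3=-5
S(3/2) = 1225/304

y_0 = S_0(0) = a_0 = 2
y_1 = S_1(0) = a_1 = 4
y_2 = S_2(0) = a_2 = 0
y_3 = S_2(3) = -5
t_q=3/2 is in segment 0 (τ=3/2); S_0(τ)=1225/304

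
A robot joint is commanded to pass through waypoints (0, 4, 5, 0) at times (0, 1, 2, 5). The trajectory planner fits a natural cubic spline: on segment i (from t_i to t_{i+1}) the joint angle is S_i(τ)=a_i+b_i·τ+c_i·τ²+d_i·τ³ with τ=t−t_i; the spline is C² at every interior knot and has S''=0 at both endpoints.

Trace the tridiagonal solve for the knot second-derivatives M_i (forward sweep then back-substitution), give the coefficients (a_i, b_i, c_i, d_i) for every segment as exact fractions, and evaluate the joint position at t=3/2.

Δ: Δ0=4, Δ1=1, Δ2=-5/3
row 1: diag=4, rhs=-18; c'=1/4, d'=-9/2
row 2: denom=8−1·1/4=31/4; d'=(-16−1·-9/2)/(31/4)=-46/31
back: M2=-46/31
back: M1=-9/2−1/4·-46/31=-128/31
M: M0=0, M1=-128/31, M2=-46/31, M3=0
seg 0: a=0, c=M0/2=0, d=(M1−M0)/(6·1)=-64/93, b=Δ0−h0·(2M0+M1)/6=436/93
seg 1: a=4, c=M1/2=-64/31, d=(M2−M1)/(6·1)=41/93, b=Δ1−h1·(2M1+M2)/6=244/93
seg 2: a=5, c=M2/2=-23/31, d=(M3−M2)/(6·3)=23/279, b=Δ2−h2·(2M2+M3)/6=-17/93
t_q=3/2 → seg 1, τ=1/2; S=4+244/93·τ+-64/31·τ²+41/93·τ³=1203/248

  seg 0: a=0 b=436/93 c=0 d=-64/93
  seg 1: a=4 b=244/93 c=-64/31 d=41/93
  seg 2: a=5 b=-17/93 c=-23/31 d=23/279
S(3/2) = 1203/248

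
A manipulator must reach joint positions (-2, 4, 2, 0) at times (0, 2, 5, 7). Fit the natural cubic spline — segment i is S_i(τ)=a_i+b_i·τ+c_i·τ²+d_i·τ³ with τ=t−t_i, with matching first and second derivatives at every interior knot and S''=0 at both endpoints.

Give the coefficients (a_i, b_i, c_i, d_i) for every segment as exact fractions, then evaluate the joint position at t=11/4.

  seg 0: a=-2 b=1033/273 c=0 d=-107/546
  seg 1: a=4 b=391/273 c=-107/91 d=10/63
  seg 2: a=2 b=-365/273 c=23/91 d=-23/546
S(11/4) = 13045/2912

Δ: Δ0=3, Δ1=-2/3, Δ2=-1
row 1: diag=10, rhs=-22; c'=3/10, d'=-11/5
row 2: denom=10−3·3/10=91/10; d'=(-2−3·-11/5)/(91/10)=46/91
back: M2=46/91
back: M1=-11/5−3/10·46/91=-214/91
M: M0=0, M1=-214/91, M2=46/91, M3=0
seg 0: a=-2, c=M0/2=0, d=(M1−M0)/(6·2)=-107/546, b=Δ0−h0·(2M0+M1)/6=1033/273
seg 1: a=4, c=M1/2=-107/91, d=(M2−M1)/(6·3)=10/63, b=Δ1−h1·(2M1+M2)/6=391/273
seg 2: a=2, c=M2/2=23/91, d=(M3−M2)/(6·2)=-23/546, b=Δ2−h2·(2M2+M3)/6=-365/273
t_q=11/4 → seg 1, τ=3/4; S=4+391/273·τ+-107/91·τ²+10/63·τ³=13045/2912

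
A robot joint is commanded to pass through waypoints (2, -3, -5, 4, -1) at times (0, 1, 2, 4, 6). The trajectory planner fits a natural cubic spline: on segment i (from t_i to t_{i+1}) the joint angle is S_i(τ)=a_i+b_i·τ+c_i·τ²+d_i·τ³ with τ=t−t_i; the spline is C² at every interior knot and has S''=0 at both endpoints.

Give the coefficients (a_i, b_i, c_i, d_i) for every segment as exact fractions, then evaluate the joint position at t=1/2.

  seg 0: a=2 b=-151/28 c=0 d=11/28
  seg 1: a=-3 b=-59/14 c=33/28 d=29/28
  seg 2: a=-5 b=5/4 c=30/7 d=-149/112
  seg 3: a=4 b=17/7 c=-207/56 d=69/112
S(1/2) = -145/224

Δ: Δ0=-5, Δ1=-2, Δ2=9/2, Δ3=-5/2
row 1: diag=4, rhs=18; c'=1/4, d'=9/2
row 2: denom=6−1·1/4=23/4; d'=(39−1·9/2)/(23/4)=6
row 3: denom=8−2·8/23=168/23; d'=(-42−2·6)/(168/23)=-207/28
back: M3=-207/28
back: M2=6−8/23·-207/28=60/7
back: M1=9/2−1/4·60/7=33/14
M: M0=0, M1=33/14, M2=60/7, M3=-207/28, M4=0
seg 0: a=2, c=M0/2=0, d=(M1−M0)/(6·1)=11/28, b=Δ0−h0·(2M0+M1)/6=-151/28
seg 1: a=-3, c=M1/2=33/28, d=(M2−M1)/(6·1)=29/28, b=Δ1−h1·(2M1+M2)/6=-59/14
seg 2: a=-5, c=M2/2=30/7, d=(M3−M2)/(6·2)=-149/112, b=Δ2−h2·(2M2+M3)/6=5/4
seg 3: a=4, c=M3/2=-207/56, d=(M4−M3)/(6·2)=69/112, b=Δ3−h3·(2M3+M4)/6=17/7
t_q=1/2 → seg 0, τ=1/2; S=2+-151/28·τ+0·τ²+11/28·τ³=-145/224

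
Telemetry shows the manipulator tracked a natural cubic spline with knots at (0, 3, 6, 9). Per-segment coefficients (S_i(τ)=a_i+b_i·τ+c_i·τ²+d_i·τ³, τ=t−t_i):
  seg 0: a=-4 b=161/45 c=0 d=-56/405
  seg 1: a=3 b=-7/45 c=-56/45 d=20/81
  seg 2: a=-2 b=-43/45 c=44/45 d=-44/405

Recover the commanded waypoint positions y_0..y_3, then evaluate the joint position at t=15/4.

y_0=-4 y_1=3 y_2=-2 y_3=1
S(15/4) = 183/80

y_0 = S_0(0) = a_0 = -4
y_1 = S_1(0) = a_1 = 3
y_2 = S_2(0) = a_2 = -2
y_3 = S_2(3) = 1
t_q=15/4 is in segment 1 (τ=3/4); S_1(τ)=183/80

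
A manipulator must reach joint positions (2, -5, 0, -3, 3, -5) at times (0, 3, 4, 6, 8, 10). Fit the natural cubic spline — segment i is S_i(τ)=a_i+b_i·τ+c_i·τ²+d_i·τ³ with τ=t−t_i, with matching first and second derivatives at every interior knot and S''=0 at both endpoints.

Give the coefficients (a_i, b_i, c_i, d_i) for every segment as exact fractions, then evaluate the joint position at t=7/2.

  seg 0: a=2 b=-22003/3846 c=0 d=4343/11538
  seg 1: a=-5 b=8542/1923 c=4343/1282 d=-10883/3846
  seg 2: a=0 b=10493/3846 c=-3270/641 d=11489/7692
  seg 3: a=-3 b=947/3846 c=4949/1282 d=-19103/15384
  seg 4: a=3 b=1513/1923 c=-9205/2564 d=9205/15384
S(7/2) = -23443/10256

Δ: Δ0=-7/3, Δ1=5, Δ2=-3/2, Δ3=3, Δ4=-4
row 1: diag=8, rhs=44; c'=1/8, d'=11/2
row 2: denom=6−1·1/8=47/8; d'=(-39−1·11/2)/(47/8)=-356/47
row 3: denom=8−2·16/47=344/47; d'=(27−2·-356/47)/(344/47)=1981/344
row 4: denom=8−2·47/172=641/86; d'=(-42−2·1981/344)/(641/86)=-9205/1282
back: M4=-9205/1282
back: M3=1981/344−47/172·-9205/1282=4949/641
back: M2=-356/47−16/47·4949/641=-6540/641
back: M1=11/2−1/8·-6540/641=4343/641
M: M0=0, M1=4343/641, M2=-6540/641, M3=4949/641, M4=-9205/1282, M5=0
seg 0: a=2, c=M0/2=0, d=(M1−M0)/(6·3)=4343/11538, b=Δ0−h0·(2M0+M1)/6=-22003/3846
seg 1: a=-5, c=M1/2=4343/1282, d=(M2−M1)/(6·1)=-10883/3846, b=Δ1−h1·(2M1+M2)/6=8542/1923
seg 2: a=0, c=M2/2=-3270/641, d=(M3−M2)/(6·2)=11489/7692, b=Δ2−h2·(2M2+M3)/6=10493/3846
seg 3: a=-3, c=M3/2=4949/1282, d=(M4−M3)/(6·2)=-19103/15384, b=Δ3−h3·(2M3+M4)/6=947/3846
seg 4: a=3, c=M4/2=-9205/2564, d=(M5−M4)/(6·2)=9205/15384, b=Δ4−h4·(2M4+M5)/6=1513/1923
t_q=7/2 → seg 1, τ=1/2; S=-5+8542/1923·τ+4343/1282·τ²+-10883/3846·τ³=-23443/10256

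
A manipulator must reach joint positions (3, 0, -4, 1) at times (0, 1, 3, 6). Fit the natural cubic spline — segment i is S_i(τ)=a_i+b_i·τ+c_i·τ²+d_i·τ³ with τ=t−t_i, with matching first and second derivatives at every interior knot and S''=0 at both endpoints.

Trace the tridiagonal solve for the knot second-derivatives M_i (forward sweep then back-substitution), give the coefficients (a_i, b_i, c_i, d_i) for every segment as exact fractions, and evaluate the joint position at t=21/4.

Δ: Δ0=-3, Δ1=-2, Δ2=5/3
row 1: diag=6, rhs=6; c'=1/3, d'=1
row 2: denom=10−2·1/3=28/3; d'=(22−2·1)/(28/3)=15/7
back: M2=15/7
back: M1=1−1/3·15/7=2/7
M: M0=0, M1=2/7, M2=15/7, M3=0
seg 0: a=3, c=M0/2=0, d=(M1−M0)/(6·1)=1/21, b=Δ0−h0·(2M0+M1)/6=-64/21
seg 1: a=0, c=M1/2=1/7, d=(M2−M1)/(6·2)=13/84, b=Δ1−h1·(2M1+M2)/6=-61/21
seg 2: a=-4, c=M2/2=15/14, d=(M3−M2)/(6·3)=-5/42, b=Δ2−h2·(2M2+M3)/6=-10/21
t_q=21/4 → seg 2, τ=9/4; S=-4+-10/21·τ+15/14·τ²+-5/42·τ³=-899/896

  seg 0: a=3 b=-64/21 c=0 d=1/21
  seg 1: a=0 b=-61/21 c=1/7 d=13/84
  seg 2: a=-4 b=-10/21 c=15/14 d=-5/42
S(21/4) = -899/896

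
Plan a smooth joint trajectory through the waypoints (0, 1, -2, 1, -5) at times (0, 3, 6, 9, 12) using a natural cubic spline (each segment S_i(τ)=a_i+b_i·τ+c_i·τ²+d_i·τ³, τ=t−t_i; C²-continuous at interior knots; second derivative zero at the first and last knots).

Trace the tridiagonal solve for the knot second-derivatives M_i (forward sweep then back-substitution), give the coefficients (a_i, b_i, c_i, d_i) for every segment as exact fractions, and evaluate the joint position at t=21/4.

Δ: Δ0=1/3, Δ1=-1, Δ2=1, Δ3=-2
row 1: diag=12, rhs=-8; c'=1/4, d'=-2/3
row 2: denom=12−3·1/4=45/4; d'=(12−3·-2/3)/(45/4)=56/45
row 3: denom=12−3·4/15=56/5; d'=(-18−3·56/45)/(56/5)=-163/84
back: M3=-163/84
back: M2=56/45−4/15·-163/84=37/21
back: M1=-2/3−1/4·37/21=-31/28
M: M0=0, M1=-31/28, M2=37/21, M3=-163/84, M4=0
seg 0: a=0, c=M0/2=0, d=(M1−M0)/(6·3)=-31/504, b=Δ0−h0·(2M0+M1)/6=149/168
seg 1: a=1, c=M1/2=-31/56, d=(M2−M1)/(6·3)=241/1512, b=Δ1−h1·(2M1+M2)/6=-65/84
seg 2: a=-2, c=M2/2=37/42, d=(M3−M2)/(6·3)=-311/1512, b=Δ2−h2·(2M2+M3)/6=5/24
seg 3: a=1, c=M3/2=-163/168, d=(M4−M3)/(6·3)=163/1512, b=Δ3−h3·(2M3+M4)/6=-5/84
t_q=21/4 → seg 1, τ=9/4; S=1+-65/84·τ+-31/56·τ²+241/1512·τ³=-6193/3584

  seg 0: a=0 b=149/168 c=0 d=-31/504
  seg 1: a=1 b=-65/84 c=-31/56 d=241/1512
  seg 2: a=-2 b=5/24 c=37/42 d=-311/1512
  seg 3: a=1 b=-5/84 c=-163/168 d=163/1512
S(21/4) = -6193/3584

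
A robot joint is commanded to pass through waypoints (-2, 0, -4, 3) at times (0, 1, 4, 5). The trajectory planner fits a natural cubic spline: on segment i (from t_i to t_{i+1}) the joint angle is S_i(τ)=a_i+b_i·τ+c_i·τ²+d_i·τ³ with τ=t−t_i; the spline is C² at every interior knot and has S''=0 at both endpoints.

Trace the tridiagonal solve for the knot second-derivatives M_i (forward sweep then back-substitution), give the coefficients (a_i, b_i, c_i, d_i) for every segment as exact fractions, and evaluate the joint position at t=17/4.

  seg 0: a=-2 b=97/33 c=0 d=-31/33
  seg 1: a=0 b=4/33 c=-31/11 d=7/9
  seg 2: a=-4 b=139/33 c=46/11 d=-46/33
S(17/4) = -953/352

Δ: Δ0=2, Δ1=-4/3, Δ2=7
row 1: diag=8, rhs=-20; c'=3/8, d'=-5/2
row 2: denom=8−3·3/8=55/8; d'=(50−3·-5/2)/(55/8)=92/11
back: M2=92/11
back: M1=-5/2−3/8·92/11=-62/11
M: M0=0, M1=-62/11, M2=92/11, M3=0
seg 0: a=-2, c=M0/2=0, d=(M1−M0)/(6·1)=-31/33, b=Δ0−h0·(2M0+M1)/6=97/33
seg 1: a=0, c=M1/2=-31/11, d=(M2−M1)/(6·3)=7/9, b=Δ1−h1·(2M1+M2)/6=4/33
seg 2: a=-4, c=M2/2=46/11, d=(M3−M2)/(6·1)=-46/33, b=Δ2−h2·(2M2+M3)/6=139/33
t_q=17/4 → seg 2, τ=1/4; S=-4+139/33·τ+46/11·τ²+-46/33·τ³=-953/352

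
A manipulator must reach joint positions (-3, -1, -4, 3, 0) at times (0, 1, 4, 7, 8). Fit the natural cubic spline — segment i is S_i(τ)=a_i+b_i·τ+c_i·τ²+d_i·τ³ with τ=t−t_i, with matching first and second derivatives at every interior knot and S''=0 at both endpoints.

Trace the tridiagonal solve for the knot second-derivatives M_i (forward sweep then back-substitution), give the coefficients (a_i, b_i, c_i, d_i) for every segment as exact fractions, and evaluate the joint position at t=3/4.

  seg 0: a=-3 b=1637/624 c=0 d=-389/624
  seg 1: a=-1 b=235/312 c=-389/208 d=2407/5616
  seg 2: a=-4 b=53/48 c=155/78 d=-2953/5616
  seg 3: a=3 b=-365/312 c=-571/208 d=571/624
S(3/4) = -17245/13312

Δ: Δ0=2, Δ1=-1, Δ2=7/3, Δ3=-3
row 1: diag=8, rhs=-18; c'=3/8, d'=-9/4
row 2: denom=12−3·3/8=87/8; d'=(20−3·-9/4)/(87/8)=214/87
row 3: denom=8−3·8/29=208/29; d'=(-32−3·214/87)/(208/29)=-571/104
back: M3=-571/104
back: M2=214/87−8/29·-571/104=155/39
back: M1=-9/4−3/8·155/39=-389/104
M: M0=0, M1=-389/104, M2=155/39, M3=-571/104, M4=0
seg 0: a=-3, c=M0/2=0, d=(M1−M0)/(6·1)=-389/624, b=Δ0−h0·(2M0+M1)/6=1637/624
seg 1: a=-1, c=M1/2=-389/208, d=(M2−M1)/(6·3)=2407/5616, b=Δ1−h1·(2M1+M2)/6=235/312
seg 2: a=-4, c=M2/2=155/78, d=(M3−M2)/(6·3)=-2953/5616, b=Δ2−h2·(2M2+M3)/6=53/48
seg 3: a=3, c=M3/2=-571/208, d=(M4−M3)/(6·1)=571/624, b=Δ3−h3·(2M3+M4)/6=-365/312
t_q=3/4 → seg 0, τ=3/4; S=-3+1637/624·τ+0·τ²+-389/624·τ³=-17245/13312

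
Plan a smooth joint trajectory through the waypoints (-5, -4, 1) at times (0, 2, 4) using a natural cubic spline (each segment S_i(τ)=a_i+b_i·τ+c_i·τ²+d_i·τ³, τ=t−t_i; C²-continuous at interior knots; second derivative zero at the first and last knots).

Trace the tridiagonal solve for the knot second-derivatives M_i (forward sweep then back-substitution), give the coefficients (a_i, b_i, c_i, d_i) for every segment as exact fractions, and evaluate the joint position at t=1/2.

Δ: Δ0=1/2, Δ1=5/2
row 1: diag=8, rhs=12; c'=1/4, d'=3/2
back: M1=3/2
M: M0=0, M1=3/2, M2=0
seg 0: a=-5, c=M0/2=0, d=(M1−M0)/(6·2)=1/8, b=Δ0−h0·(2M0+M1)/6=0
seg 1: a=-4, c=M1/2=3/4, d=(M2−M1)/(6·2)=-1/8, b=Δ1−h1·(2M1+M2)/6=3/2
t_q=1/2 → seg 0, τ=1/2; S=-5+0·τ+0·τ²+1/8·τ³=-319/64

  seg 0: a=-5 b=0 c=0 d=1/8
  seg 1: a=-4 b=3/2 c=3/4 d=-1/8
S(1/2) = -319/64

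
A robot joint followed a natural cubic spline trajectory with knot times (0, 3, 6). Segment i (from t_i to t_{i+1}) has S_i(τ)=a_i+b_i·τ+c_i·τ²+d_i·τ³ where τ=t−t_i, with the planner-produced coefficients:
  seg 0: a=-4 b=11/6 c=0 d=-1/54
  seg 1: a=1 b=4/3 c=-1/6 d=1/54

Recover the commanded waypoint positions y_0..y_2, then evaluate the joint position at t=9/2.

y_0=-4 y_1=1 y_2=4
S(9/2) = 43/16

y_0 = S_0(0) = a_0 = -4
y_1 = S_1(0) = a_1 = 1
y_2 = S_1(3) = 4
t_q=9/2 is in segment 1 (τ=3/2); S_1(τ)=43/16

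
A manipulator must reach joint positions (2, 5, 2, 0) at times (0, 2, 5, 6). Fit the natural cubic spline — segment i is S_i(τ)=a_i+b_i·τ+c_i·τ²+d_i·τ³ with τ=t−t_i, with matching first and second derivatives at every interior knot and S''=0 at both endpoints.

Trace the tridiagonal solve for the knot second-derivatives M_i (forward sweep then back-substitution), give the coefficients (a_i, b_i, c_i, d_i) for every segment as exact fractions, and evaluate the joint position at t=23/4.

Δ: Δ0=3/2, Δ1=-1, Δ2=-2
row 1: diag=10, rhs=-15; c'=3/10, d'=-3/2
row 2: denom=8−3·3/10=71/10; d'=(-6−3·-3/2)/(71/10)=-15/71
back: M2=-15/71
back: M1=-3/2−3/10·-15/71=-102/71
M: M0=0, M1=-102/71, M2=-15/71, M3=0
seg 0: a=2, c=M0/2=0, d=(M1−M0)/(6·2)=-17/142, b=Δ0−h0·(2M0+M1)/6=281/142
seg 1: a=5, c=M1/2=-51/71, d=(M2−M1)/(6·3)=29/426, b=Δ1−h1·(2M1+M2)/6=77/142
seg 2: a=2, c=M2/2=-15/142, d=(M3−M2)/(6·1)=5/142, b=Δ2−h2·(2M2+M3)/6=-137/71
t_q=23/4 → seg 2, τ=3/4; S=2+-137/71·τ+-15/142·τ²+5/142·τ³=4619/9088

  seg 0: a=2 b=281/142 c=0 d=-17/142
  seg 1: a=5 b=77/142 c=-51/71 d=29/426
  seg 2: a=2 b=-137/71 c=-15/142 d=5/142
S(23/4) = 4619/9088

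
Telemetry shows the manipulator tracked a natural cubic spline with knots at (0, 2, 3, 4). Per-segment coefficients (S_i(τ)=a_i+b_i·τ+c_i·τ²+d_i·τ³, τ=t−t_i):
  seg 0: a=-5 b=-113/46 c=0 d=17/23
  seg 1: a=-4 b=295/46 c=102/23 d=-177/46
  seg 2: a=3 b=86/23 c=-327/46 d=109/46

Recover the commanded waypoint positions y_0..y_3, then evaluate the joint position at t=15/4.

y_0=-5 y_1=-4 y_2=3 y_3=2
S(15/4) = 8259/2944

y_0 = S_0(0) = a_0 = -5
y_1 = S_1(0) = a_1 = -4
y_2 = S_2(0) = a_2 = 3
y_3 = S_2(1) = 2
t_q=15/4 is in segment 2 (τ=3/4); S_2(τ)=8259/2944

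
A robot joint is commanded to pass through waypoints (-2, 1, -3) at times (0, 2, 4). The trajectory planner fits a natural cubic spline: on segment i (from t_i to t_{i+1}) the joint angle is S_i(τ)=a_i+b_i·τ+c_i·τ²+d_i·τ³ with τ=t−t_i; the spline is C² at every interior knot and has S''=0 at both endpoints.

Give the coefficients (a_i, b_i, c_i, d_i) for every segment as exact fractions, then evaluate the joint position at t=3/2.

Δ: Δ0=3/2, Δ1=-2
row 1: diag=8, rhs=-21; c'=1/4, d'=-21/8
back: M1=-21/8
M: M0=0, M1=-21/8, M2=0
seg 0: a=-2, c=M0/2=0, d=(M1−M0)/(6·2)=-7/32, b=Δ0−h0·(2M0+M1)/6=19/8
seg 1: a=1, c=M1/2=-21/16, d=(M2−M1)/(6·2)=7/32, b=Δ1−h1·(2M1+M2)/6=-1/4
t_q=3/2 → seg 0, τ=3/2; S=-2+19/8·τ+0·τ²+-7/32·τ³=211/256

  seg 0: a=-2 b=19/8 c=0 d=-7/32
  seg 1: a=1 b=-1/4 c=-21/16 d=7/32
S(3/2) = 211/256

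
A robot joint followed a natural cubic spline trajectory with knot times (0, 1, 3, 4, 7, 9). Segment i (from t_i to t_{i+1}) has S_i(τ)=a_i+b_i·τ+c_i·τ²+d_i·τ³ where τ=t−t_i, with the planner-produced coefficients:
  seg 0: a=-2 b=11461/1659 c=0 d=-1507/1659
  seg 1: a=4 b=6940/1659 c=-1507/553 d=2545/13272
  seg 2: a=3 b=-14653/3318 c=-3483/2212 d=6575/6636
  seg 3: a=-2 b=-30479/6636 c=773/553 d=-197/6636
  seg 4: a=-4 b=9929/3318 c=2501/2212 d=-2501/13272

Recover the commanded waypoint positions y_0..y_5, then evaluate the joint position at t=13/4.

y_0=-2 y_1=4 y_2=3 y_3=-2 y_4=-4 y_5=5
S(13/4) = 256665/141568

y_0 = S_0(0) = a_0 = -2
y_1 = S_1(0) = a_1 = 4
y_2 = S_2(0) = a_2 = 3
y_3 = S_3(0) = a_3 = -2
y_4 = S_4(0) = a_4 = -4
y_5 = S_4(2) = 5
t_q=13/4 is in segment 2 (τ=1/4); S_2(τ)=256665/141568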